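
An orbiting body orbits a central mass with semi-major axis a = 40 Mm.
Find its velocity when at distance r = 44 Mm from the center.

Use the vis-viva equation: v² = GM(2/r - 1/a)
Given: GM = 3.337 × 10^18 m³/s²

Convert to SI: a = 40 Mm = 4e+07 m; r = 44 Mm = 4.4e+07 m.
Vis-viva: v = √(GM · (2/r − 1/a)).
2/r − 1/a = 2/4.4e+07 − 1/4e+07 = 2.04545e-08 m⁻¹.
v = √(3.337e+18 · 2.04545e-08) m/s ≈ 2.613e+05 m/s = 261.3 km/s.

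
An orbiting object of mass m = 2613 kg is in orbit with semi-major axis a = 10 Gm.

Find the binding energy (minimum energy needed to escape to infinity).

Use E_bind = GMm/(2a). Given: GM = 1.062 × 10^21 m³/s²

Convert to SI: a = 10 Gm = 1e+10 m.
Total orbital energy is E = −GMm/(2a); binding energy is E_bind = −E = GMm/(2a).
E_bind = 1.062e+21 · 2613 / (2 · 1e+10) J ≈ 1.388e+14 J = 138.8 TJ.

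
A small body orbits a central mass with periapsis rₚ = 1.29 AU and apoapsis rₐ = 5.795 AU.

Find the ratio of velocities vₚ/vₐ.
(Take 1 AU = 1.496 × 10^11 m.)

Convert to SI: rₚ = 1.29 AU = 1.92984e+11 m; rₐ = 5.795 AU = 8.66932e+11 m.
Conservation of angular momentum gives rₚvₚ = rₐvₐ, so vₚ/vₐ = rₐ/rₚ.
vₚ/vₐ = 8.66932e+11 / 1.92984e+11 ≈ 4.492.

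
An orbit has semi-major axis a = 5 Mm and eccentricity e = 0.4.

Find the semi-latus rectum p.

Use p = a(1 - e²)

Convert to SI: a = 5 Mm = 5e+06 m.
p = a (1 − e²).
p = 5e+06 · (1 − (0.4)²) = 5e+06 · 0.84 ≈ 4.2e+06 m = 4.2 Mm.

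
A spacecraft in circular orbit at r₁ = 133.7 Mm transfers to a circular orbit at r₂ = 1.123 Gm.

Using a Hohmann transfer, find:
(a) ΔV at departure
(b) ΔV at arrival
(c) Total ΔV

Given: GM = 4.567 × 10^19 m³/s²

Convert to SI: r₁ = 133.7 Mm = 1.337e+08 m; r₂ = 1.123 Gm = 1.123e+09 m.
Transfer semi-major axis: a_t = (r₁ + r₂)/2 = (1.337e+08 + 1.123e+09)/2 = 6.2835e+08 m.
Circular speeds: v₁ = √(GM/r₁) = 584453 m/s, v₂ = √(GM/r₂) = 201663 m/s.
Transfer speeds (vis-viva v² = GM(2/r − 1/a_t)): v₁ᵗ = 781338 m/s, v₂ᵗ = 93023 m/s.
(a) ΔV₁ = |v₁ᵗ − v₁| ≈ 1.969e+05 m/s = 196.9 km/s.
(b) ΔV₂ = |v₂ − v₂ᵗ| ≈ 1.086e+05 m/s = 108.6 km/s.
(c) ΔV_total = ΔV₁ + ΔV₂ ≈ 3.055e+05 m/s = 305.5 km/s.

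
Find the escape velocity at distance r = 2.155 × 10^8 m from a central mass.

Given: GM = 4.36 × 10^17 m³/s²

Escape velocity comes from setting total energy to zero: ½v² − GM/r = 0 ⇒ v_esc = √(2GM / r).
v_esc = √(2 · 4.36e+17 / 2.155e+08) m/s ≈ 6.361e+04 m/s = 63.61 km/s.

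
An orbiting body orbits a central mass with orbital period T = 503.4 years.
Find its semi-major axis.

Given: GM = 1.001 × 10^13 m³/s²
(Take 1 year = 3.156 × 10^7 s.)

Convert to SI: T = 503.4 years = 1.58873e+10 s.
Invert Kepler's third law: a = (GM · T² / (4π²))^(1/3).
Substituting T = 1.58873e+10 s and GM = 1.001e+13 m³/s²:
a = (1.001e+13 · (1.58873e+10)² / (4π²))^(1/3) m
a ≈ 4e+10 m = 40 Gm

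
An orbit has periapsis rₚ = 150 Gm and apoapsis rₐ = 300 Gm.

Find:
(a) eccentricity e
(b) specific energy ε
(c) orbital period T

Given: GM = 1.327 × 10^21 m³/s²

Convert to SI: rₚ = 150 Gm = 1.5e+11 m; rₐ = 300 Gm = 3e+11 m.
(a) e = (rₐ − rₚ)/(rₐ + rₚ) = (3e+11 − 1.5e+11)/(3e+11 + 1.5e+11) ≈ 0.3333
(b) With a = (rₚ + rₐ)/2 = 2.25e+11 m, ε = −GM/(2a) = −1.327e+21/(2 · 2.25e+11) J/kg ≈ -2.949e+09 J/kg
(c) With a = (rₚ + rₐ)/2 = 2.25e+11 m, T = 2π √(a³/GM) = 2π √((2.25e+11)³/1.327e+21) s ≈ 1.841e+07 s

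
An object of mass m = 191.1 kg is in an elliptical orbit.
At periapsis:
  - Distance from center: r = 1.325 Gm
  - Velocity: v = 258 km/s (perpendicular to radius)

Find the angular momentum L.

Convert to SI: r = 1.325 Gm = 1.325e+09 m; v = 258 km/s = 258000 m/s.
Since v is perpendicular to r, L = m · v · r.
L = 191.1 · 258000 · 1.325e+09 kg·m²/s ≈ 6.533e+16 kg·m²/s.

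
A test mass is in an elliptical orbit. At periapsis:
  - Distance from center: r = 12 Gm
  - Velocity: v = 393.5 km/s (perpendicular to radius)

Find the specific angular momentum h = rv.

Convert to SI: r = 12 Gm = 1.2e+10 m; v = 393.5 km/s = 393500 m/s.
With v perpendicular to r, h = r · v.
h = 1.2e+10 · 393500 m²/s ≈ 4.722e+15 m²/s.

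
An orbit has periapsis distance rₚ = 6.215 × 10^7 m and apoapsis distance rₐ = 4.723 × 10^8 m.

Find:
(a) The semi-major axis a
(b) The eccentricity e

(a) a = (rₚ + rₐ) / 2 = (6.215e+07 + 4.723e+08) / 2 ≈ 2.672e+08 m = 2.672 × 10^8 m.
(b) e = (rₐ − rₚ) / (rₐ + rₚ) = (4.723e+08 − 6.215e+07) / (4.723e+08 + 6.215e+07) ≈ 0.7674.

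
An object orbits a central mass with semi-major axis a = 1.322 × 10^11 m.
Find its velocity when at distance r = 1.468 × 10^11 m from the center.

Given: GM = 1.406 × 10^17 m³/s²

Vis-viva: v = √(GM · (2/r − 1/a)).
2/r − 1/a = 2/1.468e+11 − 1/1.322e+11 = 6.05968e-12 m⁻¹.
v = √(1.406e+17 · 6.05968e-12) m/s ≈ 923 m/s = 923 m/s.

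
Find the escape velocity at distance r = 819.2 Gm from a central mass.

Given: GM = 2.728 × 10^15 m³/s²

Convert to SI: r = 819.2 Gm = 8.192e+11 m.
Escape velocity comes from setting total energy to zero: ½v² − GM/r = 0 ⇒ v_esc = √(2GM / r).
v_esc = √(2 · 2.728e+15 / 8.192e+11) m/s ≈ 81.61 m/s = 81.61 m/s.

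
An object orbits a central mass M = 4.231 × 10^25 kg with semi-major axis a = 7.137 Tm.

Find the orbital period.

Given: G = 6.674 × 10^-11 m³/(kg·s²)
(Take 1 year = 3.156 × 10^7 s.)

Convert to SI: a = 7.137 Tm = 7.137e+12 m.
GM = G · M = 6.674e-11 · 4.231e+25 = 2.82377e+15 m³/s².
Kepler's third law: T = 2π √(a³ / GM).
Substituting a = 7.137e+12 m and GM = 2.82377e+15 m³/s²:
T = 2π √((7.137e+12)³ / 2.82377e+15) s
T ≈ 2.254e+12 s = 7.143e+04 years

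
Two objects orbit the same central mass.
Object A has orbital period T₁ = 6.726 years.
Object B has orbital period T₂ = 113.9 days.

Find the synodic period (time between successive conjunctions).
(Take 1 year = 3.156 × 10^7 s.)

Convert to SI: T₁ = 6.726 years = 2.12273e+08 s; T₂ = 113.9 days = 9.84096e+06 s.
T_syn = |T₁ · T₂ / (T₁ − T₂)|.
T_syn = |2.12273e+08 · 9.84096e+06 / (2.12273e+08 − 9.84096e+06)| s ≈ 1.032e+07 s = 119.4 days.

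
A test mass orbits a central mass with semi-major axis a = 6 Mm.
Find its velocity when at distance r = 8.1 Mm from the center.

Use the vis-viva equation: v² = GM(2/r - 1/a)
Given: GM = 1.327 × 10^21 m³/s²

Convert to SI: a = 6 Mm = 6e+06 m; r = 8.1 Mm = 8.1e+06 m.
Vis-viva: v = √(GM · (2/r − 1/a)).
2/r − 1/a = 2/8.1e+06 − 1/6e+06 = 8.02469e-08 m⁻¹.
v = √(1.327e+21 · 8.02469e-08) m/s ≈ 1.032e+07 m/s = 1.032e+04 km/s.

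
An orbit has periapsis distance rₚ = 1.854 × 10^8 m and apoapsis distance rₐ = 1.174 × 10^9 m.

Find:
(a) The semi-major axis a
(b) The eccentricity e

(a) a = (rₚ + rₐ) / 2 = (1.854e+08 + 1.174e+09) / 2 ≈ 6.797e+08 m = 6.797 × 10^8 m.
(b) e = (rₐ − rₚ) / (rₐ + rₚ) = (1.174e+09 − 1.854e+08) / (1.174e+09 + 1.854e+08) ≈ 0.7272.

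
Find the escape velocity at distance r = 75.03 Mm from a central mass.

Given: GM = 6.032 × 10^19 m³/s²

Convert to SI: r = 75.03 Mm = 7.503e+07 m.
Escape velocity comes from setting total energy to zero: ½v² − GM/r = 0 ⇒ v_esc = √(2GM / r).
v_esc = √(2 · 6.032e+19 / 7.503e+07) m/s ≈ 1.268e+06 m/s = 1268 km/s.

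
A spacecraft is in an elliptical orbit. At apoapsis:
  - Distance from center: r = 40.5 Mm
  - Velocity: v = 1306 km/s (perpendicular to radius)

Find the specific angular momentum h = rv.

Convert to SI: r = 40.5 Mm = 4.05e+07 m; v = 1306 km/s = 1.306e+06 m/s.
With v perpendicular to r, h = r · v.
h = 4.05e+07 · 1.306e+06 m²/s ≈ 5.289e+13 m²/s.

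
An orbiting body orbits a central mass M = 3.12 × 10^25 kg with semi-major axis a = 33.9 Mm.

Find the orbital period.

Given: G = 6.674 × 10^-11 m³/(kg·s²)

Convert to SI: a = 33.9 Mm = 3.39e+07 m.
GM = G · M = 6.674e-11 · 3.12e+25 = 2.08229e+15 m³/s².
Kepler's third law: T = 2π √(a³ / GM).
Substituting a = 3.39e+07 m and GM = 2.08229e+15 m³/s²:
T = 2π √((3.39e+07)³ / 2.08229e+15) s
T ≈ 2.718e+04 s = 7.549 hours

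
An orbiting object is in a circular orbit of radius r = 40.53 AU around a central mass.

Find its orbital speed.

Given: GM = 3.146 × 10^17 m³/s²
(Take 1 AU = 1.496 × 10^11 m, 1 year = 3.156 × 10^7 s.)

Convert to SI: r = 40.53 AU = 6.06329e+12 m.
For a circular orbit, gravity supplies the centripetal force, so v = √(GM / r).
v = √(3.146e+17 / 6.06329e+12) m/s ≈ 227.8 m/s = 0.04805 AU/year.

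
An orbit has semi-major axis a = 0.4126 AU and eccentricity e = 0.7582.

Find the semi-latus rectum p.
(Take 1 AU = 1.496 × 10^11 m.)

Convert to SI: a = 0.4126 AU = 6.1725e+10 m.
p = a (1 − e²).
p = 6.1725e+10 · (1 − (0.7582)²) = 6.1725e+10 · 0.425133 ≈ 2.624e+10 m = 0.1754 AU.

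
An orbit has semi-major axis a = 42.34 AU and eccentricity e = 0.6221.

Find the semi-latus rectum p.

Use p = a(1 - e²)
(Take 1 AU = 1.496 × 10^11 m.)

Convert to SI: a = 42.34 AU = 6.33406e+12 m.
p = a (1 − e²).
p = 6.33406e+12 · (1 − (0.6221)²) = 6.33406e+12 · 0.612992 ≈ 3.883e+12 m = 25.95 AU.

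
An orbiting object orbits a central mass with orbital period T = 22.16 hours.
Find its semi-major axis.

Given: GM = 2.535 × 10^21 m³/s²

Convert to SI: T = 22.16 hours = 79776 s.
Invert Kepler's third law: a = (GM · T² / (4π²))^(1/3).
Substituting T = 79776 s and GM = 2.535e+21 m³/s²:
a = (2.535e+21 · (79776)² / (4π²))^(1/3) m
a ≈ 7.421e+09 m = 7.421 Gm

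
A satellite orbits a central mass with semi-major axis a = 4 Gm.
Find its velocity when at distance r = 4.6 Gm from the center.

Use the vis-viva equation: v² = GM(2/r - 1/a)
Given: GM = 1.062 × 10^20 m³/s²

Convert to SI: a = 4 Gm = 4e+09 m; r = 4.6 Gm = 4.6e+09 m.
Vis-viva: v = √(GM · (2/r − 1/a)).
2/r − 1/a = 2/4.6e+09 − 1/4e+09 = 1.84783e-10 m⁻¹.
v = √(1.062e+20 · 1.84783e-10) m/s ≈ 1.401e+05 m/s = 140.1 km/s.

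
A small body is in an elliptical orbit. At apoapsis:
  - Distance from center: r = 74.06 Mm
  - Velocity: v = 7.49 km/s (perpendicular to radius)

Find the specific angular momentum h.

Convert to SI: r = 74.06 Mm = 7.406e+07 m; v = 7.49 km/s = 7490 m/s.
With v perpendicular to r, h = r · v.
h = 7.406e+07 · 7490 m²/s ≈ 5.547e+11 m²/s.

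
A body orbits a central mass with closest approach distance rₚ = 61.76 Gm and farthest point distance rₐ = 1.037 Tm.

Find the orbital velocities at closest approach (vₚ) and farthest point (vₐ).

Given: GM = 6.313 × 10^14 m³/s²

Convert to SI: rₚ = 61.76 Gm = 6.176e+10 m; rₐ = 1.037 Tm = 1.037e+12 m.
Use the vis-viva equation v² = GM(2/r − 1/a) with a = (rₚ + rₐ)/2 = (6.176e+10 + 1.037e+12)/2 = 5.4938e+11 m.
vₚ = √(GM · (2/rₚ − 1/a)) = √(6.313e+14 · (2/6.176e+10 − 1/5.4938e+11)) m/s ≈ 138.9 m/s = 138.9 m/s.
vₐ = √(GM · (2/rₐ − 1/a)) = √(6.313e+14 · (2/1.037e+12 − 1/5.4938e+11)) m/s ≈ 8.273 m/s = 8.273 m/s.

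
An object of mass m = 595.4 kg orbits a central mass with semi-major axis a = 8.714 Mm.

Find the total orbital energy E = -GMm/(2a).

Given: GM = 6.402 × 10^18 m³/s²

Convert to SI: a = 8.714 Mm = 8.714e+06 m.
E = −GMm / (2a).
E = −6.402e+18 · 595.4 / (2 · 8.714e+06) J ≈ -2.187e+14 J = -218.7 TJ.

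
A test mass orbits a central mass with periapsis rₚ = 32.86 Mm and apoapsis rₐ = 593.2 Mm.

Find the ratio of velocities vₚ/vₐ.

Convert to SI: rₚ = 32.86 Mm = 3.286e+07 m; rₐ = 593.2 Mm = 5.932e+08 m.
Conservation of angular momentum gives rₚvₚ = rₐvₐ, so vₚ/vₐ = rₐ/rₚ.
vₚ/vₐ = 5.932e+08 / 3.286e+07 ≈ 18.05.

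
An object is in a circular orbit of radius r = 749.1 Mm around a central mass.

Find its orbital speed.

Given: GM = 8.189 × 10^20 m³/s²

Convert to SI: r = 749.1 Mm = 7.491e+08 m.
For a circular orbit, gravity supplies the centripetal force, so v = √(GM / r).
v = √(8.189e+20 / 7.491e+08) m/s ≈ 1.046e+06 m/s = 1046 km/s.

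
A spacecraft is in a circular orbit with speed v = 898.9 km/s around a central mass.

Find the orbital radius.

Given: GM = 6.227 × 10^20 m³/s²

Convert to SI: v = 898.9 km/s = 898900 m/s.
For a circular orbit, v² = GM / r, so r = GM / v².
r = 6.227e+20 / (898900)² m ≈ 7.706e+08 m = 7.706 × 10^8 m.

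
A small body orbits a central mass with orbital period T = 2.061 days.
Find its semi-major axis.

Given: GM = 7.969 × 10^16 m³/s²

Convert to SI: T = 2.061 days = 178070 s.
Invert Kepler's third law: a = (GM · T² / (4π²))^(1/3).
Substituting T = 178070 s and GM = 7.969e+16 m³/s²:
a = (7.969e+16 · (178070)² / (4π²))^(1/3) m
a ≈ 4e+08 m = 400 Mm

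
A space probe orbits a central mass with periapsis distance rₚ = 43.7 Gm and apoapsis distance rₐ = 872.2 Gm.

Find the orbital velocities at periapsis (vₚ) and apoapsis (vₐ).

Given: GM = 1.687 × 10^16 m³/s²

Convert to SI: rₚ = 43.7 Gm = 4.37e+10 m; rₐ = 872.2 Gm = 8.722e+11 m.
Use the vis-viva equation v² = GM(2/r − 1/a) with a = (rₚ + rₐ)/2 = (4.37e+10 + 8.722e+11)/2 = 4.5795e+11 m.
vₚ = √(GM · (2/rₚ − 1/a)) = √(1.687e+16 · (2/4.37e+10 − 1/4.5795e+11)) m/s ≈ 857.5 m/s = 857.5 m/s.
vₐ = √(GM · (2/rₐ − 1/a)) = √(1.687e+16 · (2/8.722e+11 − 1/4.5795e+11)) m/s ≈ 42.96 m/s = 42.96 m/s.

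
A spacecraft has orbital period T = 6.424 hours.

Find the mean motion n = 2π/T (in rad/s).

Convert to SI: T = 6.424 hours = 23126.4 s.
n = 2π / T.
n = 2π / 23126.4 s ≈ 0.0002717 rad/s.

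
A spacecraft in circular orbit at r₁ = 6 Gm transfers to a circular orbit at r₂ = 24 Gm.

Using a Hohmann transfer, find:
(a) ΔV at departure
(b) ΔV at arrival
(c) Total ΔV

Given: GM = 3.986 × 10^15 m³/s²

Convert to SI: r₁ = 6 Gm = 6e+09 m; r₂ = 24 Gm = 2.4e+10 m.
Transfer semi-major axis: a_t = (r₁ + r₂)/2 = (6e+09 + 2.4e+10)/2 = 1.5e+10 m.
Circular speeds: v₁ = √(GM/r₁) = 815.066 m/s, v₂ = √(GM/r₂) = 407.533 m/s.
Transfer speeds (vis-viva v² = GM(2/r − 1/a_t)): v₁ᵗ = 1030.99 m/s, v₂ᵗ = 257.747 m/s.
(a) ΔV₁ = |v₁ᵗ − v₁| ≈ 215.9 m/s = 215.9 m/s.
(b) ΔV₂ = |v₂ − v₂ᵗ| ≈ 149.8 m/s = 149.8 m/s.
(c) ΔV_total = ΔV₁ + ΔV₂ ≈ 365.7 m/s = 365.7 m/s.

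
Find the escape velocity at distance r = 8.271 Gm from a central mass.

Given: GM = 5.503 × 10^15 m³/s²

Convert to SI: r = 8.271 Gm = 8.271e+09 m.
Escape velocity comes from setting total energy to zero: ½v² − GM/r = 0 ⇒ v_esc = √(2GM / r).
v_esc = √(2 · 5.503e+15 / 8.271e+09) m/s ≈ 1154 m/s = 1.154 km/s.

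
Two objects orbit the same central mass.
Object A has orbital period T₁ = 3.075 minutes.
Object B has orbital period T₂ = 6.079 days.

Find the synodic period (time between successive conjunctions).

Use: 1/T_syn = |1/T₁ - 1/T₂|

Convert to SI: T₁ = 3.075 minutes = 184.5 s; T₂ = 6.079 days = 525226 s.
T_syn = |T₁ · T₂ / (T₁ − T₂)|.
T_syn = |184.5 · 525226 / (184.5 − 525226)| s ≈ 184.6 s = 3.076 minutes.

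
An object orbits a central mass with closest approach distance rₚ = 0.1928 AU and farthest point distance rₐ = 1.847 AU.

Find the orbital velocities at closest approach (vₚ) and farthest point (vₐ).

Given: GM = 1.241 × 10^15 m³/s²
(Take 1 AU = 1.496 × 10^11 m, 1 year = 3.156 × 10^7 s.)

Convert to SI: rₚ = 0.1928 AU = 2.88429e+10 m; rₐ = 1.847 AU = 2.76311e+11 m.
Use the vis-viva equation v² = GM(2/r − 1/a) with a = (rₚ + rₐ)/2 = (2.88429e+10 + 2.76311e+11)/2 = 1.52577e+11 m.
vₚ = √(GM · (2/rₚ − 1/a)) = √(1.241e+15 · (2/2.88429e+10 − 1/1.52577e+11)) m/s ≈ 279.1 m/s = 0.05889 AU/year.
vₐ = √(GM · (2/rₐ − 1/a)) = √(1.241e+15 · (2/2.76311e+11 − 1/1.52577e+11)) m/s ≈ 29.14 m/s = 0.006147 AU/year.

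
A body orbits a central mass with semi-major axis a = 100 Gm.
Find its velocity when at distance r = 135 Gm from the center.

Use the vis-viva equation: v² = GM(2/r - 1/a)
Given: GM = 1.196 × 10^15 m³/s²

Convert to SI: a = 100 Gm = 1e+11 m; r = 135 Gm = 1.35e+11 m.
Vis-viva: v = √(GM · (2/r − 1/a)).
2/r − 1/a = 2/1.35e+11 − 1/1e+11 = 4.81481e-12 m⁻¹.
v = √(1.196e+15 · 4.81481e-12) m/s ≈ 75.88 m/s = 75.88 m/s.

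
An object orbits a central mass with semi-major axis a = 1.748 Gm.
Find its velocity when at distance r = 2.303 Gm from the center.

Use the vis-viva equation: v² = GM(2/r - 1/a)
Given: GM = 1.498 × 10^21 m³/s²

Convert to SI: a = 1.748 Gm = 1.748e+09 m; r = 2.303 Gm = 2.303e+09 m.
Vis-viva: v = √(GM · (2/r − 1/a)).
2/r − 1/a = 2/2.303e+09 − 1/1.748e+09 = 2.9635e-10 m⁻¹.
v = √(1.498e+21 · 2.9635e-10) m/s ≈ 6.663e+05 m/s = 666.3 km/s.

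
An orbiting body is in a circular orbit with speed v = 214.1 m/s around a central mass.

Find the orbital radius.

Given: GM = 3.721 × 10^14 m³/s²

For a circular orbit, v² = GM / r, so r = GM / v².
r = 3.721e+14 / (214.1)² m ≈ 8.118e+09 m = 8.118 Gm.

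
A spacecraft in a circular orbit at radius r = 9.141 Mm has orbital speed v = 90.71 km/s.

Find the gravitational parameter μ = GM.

Convert to SI: r = 9.141 Mm = 9.141e+06 m; v = 90.71 km/s = 90710 m/s.
For a circular orbit v² = GM/r, so GM = v² · r.
GM = (90710)² · 9.141e+06 m³/s² ≈ 7.521e+16 m³/s² = 7.521 × 10^16 m³/s².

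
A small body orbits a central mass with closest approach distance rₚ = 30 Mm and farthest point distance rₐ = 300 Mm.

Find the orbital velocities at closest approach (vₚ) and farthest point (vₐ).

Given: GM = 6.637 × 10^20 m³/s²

Convert to SI: rₚ = 30 Mm = 3e+07 m; rₐ = 300 Mm = 3e+08 m.
Use the vis-viva equation v² = GM(2/r − 1/a) with a = (rₚ + rₐ)/2 = (3e+07 + 3e+08)/2 = 1.65e+08 m.
vₚ = √(GM · (2/rₚ − 1/a)) = √(6.637e+20 · (2/3e+07 − 1/1.65e+08)) m/s ≈ 6.342e+06 m/s = 6342 km/s.
vₐ = √(GM · (2/rₐ − 1/a)) = √(6.637e+20 · (2/3e+08 − 1/1.65e+08)) m/s ≈ 6.342e+05 m/s = 634.2 km/s.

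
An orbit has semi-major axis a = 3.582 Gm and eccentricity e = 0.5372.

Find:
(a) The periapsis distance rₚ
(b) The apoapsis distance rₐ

Convert to SI: a = 3.582 Gm = 3.582e+09 m.
(a) rₚ = a(1 − e) = 3.582e+09 · (1 − 0.5372) = 3.582e+09 · 0.4628 ≈ 1.658e+09 m = 1.658 Gm.
(b) rₐ = a(1 + e) = 3.582e+09 · (1 + 0.5372) = 3.582e+09 · 1.5372 ≈ 5.506e+09 m = 5.506 Gm.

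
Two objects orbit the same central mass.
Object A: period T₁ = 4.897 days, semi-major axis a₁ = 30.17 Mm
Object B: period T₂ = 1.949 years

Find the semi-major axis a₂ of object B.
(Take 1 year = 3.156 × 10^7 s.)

Convert to SI: T₁ = 4.897 days = 423101 s; a₁ = 30.17 Mm = 3.017e+07 m; T₂ = 1.949 years = 6.15104e+07 s.
Kepler's third law: (T₁/T₂)² = (a₁/a₂)³ ⇒ a₂ = a₁ · (T₂/T₁)^(2/3).
T₂/T₁ = 6.15104e+07 / 423101 = 145.38.
a₂ = 3.017e+07 · (145.38)^(2/3) m ≈ 8.342e+08 m = 834.2 Mm.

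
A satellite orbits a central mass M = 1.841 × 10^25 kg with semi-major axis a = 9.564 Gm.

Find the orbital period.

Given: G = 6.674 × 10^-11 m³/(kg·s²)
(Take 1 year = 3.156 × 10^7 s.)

Convert to SI: a = 9.564 Gm = 9.564e+09 m.
GM = G · M = 6.674e-11 · 1.841e+25 = 1.22868e+15 m³/s².
Kepler's third law: T = 2π √(a³ / GM).
Substituting a = 9.564e+09 m and GM = 1.22868e+15 m³/s²:
T = 2π √((9.564e+09)³ / 1.22868e+15) s
T ≈ 1.677e+08 s = 5.312 years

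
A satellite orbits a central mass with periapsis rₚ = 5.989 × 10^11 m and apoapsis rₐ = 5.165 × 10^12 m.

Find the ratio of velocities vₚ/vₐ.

Conservation of angular momentum gives rₚvₚ = rₐvₐ, so vₚ/vₐ = rₐ/rₚ.
vₚ/vₐ = 5.165e+12 / 5.989e+11 ≈ 8.624.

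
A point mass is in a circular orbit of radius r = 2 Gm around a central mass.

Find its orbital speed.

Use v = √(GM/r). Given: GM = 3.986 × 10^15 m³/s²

Convert to SI: r = 2 Gm = 2e+09 m.
For a circular orbit, gravity supplies the centripetal force, so v = √(GM / r).
v = √(3.986e+15 / 2e+09) m/s ≈ 1412 m/s = 1.412 km/s.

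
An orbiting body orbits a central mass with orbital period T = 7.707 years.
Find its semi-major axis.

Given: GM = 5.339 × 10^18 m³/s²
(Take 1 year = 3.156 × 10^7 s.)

Convert to SI: T = 7.707 years = 2.43233e+08 s.
Invert Kepler's third law: a = (GM · T² / (4π²))^(1/3).
Substituting T = 2.43233e+08 s and GM = 5.339e+18 m³/s²:
a = (5.339e+18 · (2.43233e+08)² / (4π²))^(1/3) m
a ≈ 2e+11 m = 200 Gm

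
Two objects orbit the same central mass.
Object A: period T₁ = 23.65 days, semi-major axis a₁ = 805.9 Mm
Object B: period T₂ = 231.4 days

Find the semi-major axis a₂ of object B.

Convert to SI: T₁ = 23.65 days = 2.04336e+06 s; a₁ = 805.9 Mm = 8.059e+08 m; T₂ = 231.4 days = 1.9993e+07 s.
Kepler's third law: (T₁/T₂)² = (a₁/a₂)³ ⇒ a₂ = a₁ · (T₂/T₁)^(2/3).
T₂/T₁ = 1.9993e+07 / 2.04336e+06 = 9.78436.
a₂ = 8.059e+08 · (9.78436)^(2/3) m ≈ 3.687e+09 m = 3.687 Gm.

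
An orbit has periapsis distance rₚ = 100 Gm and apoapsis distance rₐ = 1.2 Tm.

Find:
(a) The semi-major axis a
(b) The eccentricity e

Convert to SI: rₚ = 100 Gm = 1e+11 m; rₐ = 1.2 Tm = 1.2e+12 m.
(a) a = (rₚ + rₐ) / 2 = (1e+11 + 1.2e+12) / 2 ≈ 6.5e+11 m = 650 Gm.
(b) e = (rₐ − rₚ) / (rₐ + rₚ) = (1.2e+12 − 1e+11) / (1.2e+12 + 1e+11) ≈ 0.8462.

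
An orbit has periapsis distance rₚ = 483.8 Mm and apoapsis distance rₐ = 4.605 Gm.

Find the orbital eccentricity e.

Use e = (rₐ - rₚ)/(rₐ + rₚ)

Convert to SI: rₚ = 483.8 Mm = 4.838e+08 m; rₐ = 4.605 Gm = 4.605e+09 m.
e = (rₐ − rₚ) / (rₐ + rₚ).
e = (4.605e+09 − 4.838e+08) / (4.605e+09 + 4.838e+08) = 4.1212e+09 / 5.0888e+09 ≈ 0.8099.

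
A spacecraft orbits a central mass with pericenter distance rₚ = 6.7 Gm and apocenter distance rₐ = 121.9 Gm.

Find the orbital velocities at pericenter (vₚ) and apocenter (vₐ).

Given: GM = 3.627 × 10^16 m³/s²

Convert to SI: rₚ = 6.7 Gm = 6.7e+09 m; rₐ = 121.9 Gm = 1.219e+11 m.
Use the vis-viva equation v² = GM(2/r − 1/a) with a = (rₚ + rₐ)/2 = (6.7e+09 + 1.219e+11)/2 = 6.43e+10 m.
vₚ = √(GM · (2/rₚ − 1/a)) = √(3.627e+16 · (2/6.7e+09 − 1/6.43e+10)) m/s ≈ 3204 m/s = 3.204 km/s.
vₐ = √(GM · (2/rₐ − 1/a)) = √(3.627e+16 · (2/1.219e+11 − 1/6.43e+10)) m/s ≈ 176.1 m/s = 176.1 m/s.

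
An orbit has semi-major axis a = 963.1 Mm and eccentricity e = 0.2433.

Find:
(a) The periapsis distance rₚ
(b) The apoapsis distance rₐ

Convert to SI: a = 963.1 Mm = 9.631e+08 m.
(a) rₚ = a(1 − e) = 9.631e+08 · (1 − 0.2433) = 9.631e+08 · 0.7567 ≈ 7.288e+08 m = 728.8 Mm.
(b) rₐ = a(1 + e) = 9.631e+08 · (1 + 0.2433) = 9.631e+08 · 1.2433 ≈ 1.197e+09 m = 1.197 Gm.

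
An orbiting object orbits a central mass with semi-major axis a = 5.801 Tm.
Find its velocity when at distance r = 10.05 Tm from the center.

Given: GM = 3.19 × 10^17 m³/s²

Convert to SI: a = 5.801 Tm = 5.801e+12 m; r = 10.05 Tm = 1.005e+13 m.
Vis-viva: v = √(GM · (2/r − 1/a)).
2/r − 1/a = 2/1.005e+13 − 1/5.801e+12 = 2.66209e-14 m⁻¹.
v = √(3.19e+17 · 2.66209e-14) m/s ≈ 92.15 m/s = 92.15 m/s.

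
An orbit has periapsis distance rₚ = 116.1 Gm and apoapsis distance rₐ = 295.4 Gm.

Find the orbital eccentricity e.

Convert to SI: rₚ = 116.1 Gm = 1.161e+11 m; rₐ = 295.4 Gm = 2.954e+11 m.
e = (rₐ − rₚ) / (rₐ + rₚ).
e = (2.954e+11 − 1.161e+11) / (2.954e+11 + 1.161e+11) = 1.793e+11 / 4.115e+11 ≈ 0.4357.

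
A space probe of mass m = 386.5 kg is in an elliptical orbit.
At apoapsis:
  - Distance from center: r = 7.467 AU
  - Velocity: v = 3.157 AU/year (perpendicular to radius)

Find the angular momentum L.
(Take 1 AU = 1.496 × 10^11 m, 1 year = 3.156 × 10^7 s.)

Convert to SI: r = 7.467 AU = 1.11706e+12 m; v = 3.157 AU/year = 14964.7 m/s.
Since v is perpendicular to r, L = m · v · r.
L = 386.5 · 14964.7 · 1.11706e+12 kg·m²/s ≈ 6.461e+18 kg·m²/s.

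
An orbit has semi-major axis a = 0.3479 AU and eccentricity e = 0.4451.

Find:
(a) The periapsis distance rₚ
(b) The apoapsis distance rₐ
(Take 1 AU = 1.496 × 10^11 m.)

Convert to SI: a = 0.3479 AU = 5.20458e+10 m.
(a) rₚ = a(1 − e) = 5.20458e+10 · (1 − 0.4451) = 5.20458e+10 · 0.5549 ≈ 2.888e+10 m = 0.193 AU.
(b) rₐ = a(1 + e) = 5.20458e+10 · (1 + 0.4451) = 5.20458e+10 · 1.4451 ≈ 7.521e+10 m = 0.5028 AU.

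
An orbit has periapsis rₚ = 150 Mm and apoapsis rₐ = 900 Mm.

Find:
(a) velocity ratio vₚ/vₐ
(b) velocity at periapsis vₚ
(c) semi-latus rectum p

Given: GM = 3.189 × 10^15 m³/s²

Convert to SI: rₚ = 150 Mm = 1.5e+08 m; rₐ = 900 Mm = 9e+08 m.
(a) Conservation of angular momentum (rₚvₚ = rₐvₐ) gives vₚ/vₐ = rₐ/rₚ = 9e+08/1.5e+08 ≈ 6
(b) With a = (rₚ + rₐ)/2 = 5.25e+08 m, vₚ = √(GM (2/rₚ − 1/a)) = √(3.189e+15 · (2/1.5e+08 − 1/5.25e+08)) m/s ≈ 6037 m/s
(c) From a = (rₚ + rₐ)/2 = 5.25e+08 m and e = (rₐ − rₚ)/(rₐ + rₚ) = 0.714286, p = a(1 − e²) = 5.25e+08 · (1 − (0.714286)²) ≈ 2.571e+08 m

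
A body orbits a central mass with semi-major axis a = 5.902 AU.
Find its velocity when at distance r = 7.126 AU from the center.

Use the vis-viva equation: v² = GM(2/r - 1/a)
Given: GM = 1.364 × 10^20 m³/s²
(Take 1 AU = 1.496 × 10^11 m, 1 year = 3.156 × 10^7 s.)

Convert to SI: a = 5.902 AU = 8.82939e+11 m; r = 7.126 AU = 1.06605e+12 m.
Vis-viva: v = √(GM · (2/r − 1/a)).
2/r − 1/a = 2/1.06605e+12 − 1/8.82939e+11 = 7.43504e-13 m⁻¹.
v = √(1.364e+20 · 7.43504e-13) m/s ≈ 1.007e+04 m/s = 2.124 AU/year.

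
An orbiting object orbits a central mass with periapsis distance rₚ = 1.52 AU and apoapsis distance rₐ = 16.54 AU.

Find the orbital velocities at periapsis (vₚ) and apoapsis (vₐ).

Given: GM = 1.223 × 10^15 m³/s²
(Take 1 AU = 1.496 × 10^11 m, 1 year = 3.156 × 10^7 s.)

Convert to SI: rₚ = 1.52 AU = 2.27392e+11 m; rₐ = 16.54 AU = 2.47438e+12 m.
Use the vis-viva equation v² = GM(2/r − 1/a) with a = (rₚ + rₐ)/2 = (2.27392e+11 + 2.47438e+12)/2 = 1.35089e+12 m.
vₚ = √(GM · (2/rₚ − 1/a)) = √(1.223e+15 · (2/2.27392e+11 − 1/1.35089e+12)) m/s ≈ 99.25 m/s = 0.02094 AU/year.
vₐ = √(GM · (2/rₐ − 1/a)) = √(1.223e+15 · (2/2.47438e+12 − 1/1.35089e+12)) m/s ≈ 9.121 m/s = 0.001924 AU/year.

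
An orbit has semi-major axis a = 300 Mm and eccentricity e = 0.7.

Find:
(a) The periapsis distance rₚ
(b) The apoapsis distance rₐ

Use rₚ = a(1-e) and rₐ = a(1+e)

Convert to SI: a = 300 Mm = 3e+08 m.
(a) rₚ = a(1 − e) = 3e+08 · (1 − 0.7) = 3e+08 · 0.3 ≈ 9e+07 m = 90 Mm.
(b) rₐ = a(1 + e) = 3e+08 · (1 + 0.7) = 3e+08 · 1.7 ≈ 5.1e+08 m = 510 Mm.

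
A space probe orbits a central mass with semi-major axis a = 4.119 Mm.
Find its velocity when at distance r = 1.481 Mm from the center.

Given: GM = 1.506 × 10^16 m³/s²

Convert to SI: a = 4.119 Mm = 4.119e+06 m; r = 1.481 Mm = 1.481e+06 m.
Vis-viva: v = √(GM · (2/r − 1/a)).
2/r − 1/a = 2/1.481e+06 − 1/4.119e+06 = 1.10766e-06 m⁻¹.
v = √(1.506e+16 · 1.10766e-06) m/s ≈ 1.292e+05 m/s = 129.2 km/s.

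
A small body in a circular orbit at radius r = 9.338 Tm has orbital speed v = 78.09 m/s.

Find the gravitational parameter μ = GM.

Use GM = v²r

Convert to SI: r = 9.338 Tm = 9.338e+12 m.
For a circular orbit v² = GM/r, so GM = v² · r.
GM = (78.09)² · 9.338e+12 m³/s² ≈ 5.694e+16 m³/s² = 5.694 × 10^16 m³/s².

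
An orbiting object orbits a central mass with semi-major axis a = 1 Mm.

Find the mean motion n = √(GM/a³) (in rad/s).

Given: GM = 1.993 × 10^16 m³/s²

Convert to SI: a = 1 Mm = 1e+06 m.
n = √(GM / a³).
n = √(1.993e+16 / (1e+06)³) rad/s ≈ 0.1412 rad/s.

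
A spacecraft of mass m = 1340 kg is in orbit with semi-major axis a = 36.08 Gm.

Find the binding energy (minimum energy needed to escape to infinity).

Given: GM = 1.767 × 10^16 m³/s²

Convert to SI: a = 36.08 Gm = 3.608e+10 m.
Total orbital energy is E = −GMm/(2a); binding energy is E_bind = −E = GMm/(2a).
E_bind = 1.767e+16 · 1340 / (2 · 3.608e+10) J ≈ 3.281e+08 J = 328.1 MJ.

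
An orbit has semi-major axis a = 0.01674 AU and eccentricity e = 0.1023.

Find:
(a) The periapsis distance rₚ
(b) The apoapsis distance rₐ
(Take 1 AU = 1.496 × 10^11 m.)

Convert to SI: a = 0.01674 AU = 2.5043e+09 m.
(a) rₚ = a(1 − e) = 2.5043e+09 · (1 − 0.1023) = 2.5043e+09 · 0.8977 ≈ 2.248e+09 m = 0.01503 AU.
(b) rₐ = a(1 + e) = 2.5043e+09 · (1 + 0.1023) = 2.5043e+09 · 1.1023 ≈ 2.76e+09 m = 0.01845 AU.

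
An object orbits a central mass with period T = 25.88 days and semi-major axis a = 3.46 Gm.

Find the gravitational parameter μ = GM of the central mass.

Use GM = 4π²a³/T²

Convert to SI: T = 25.88 days = 2.23603e+06 s; a = 3.46 Gm = 3.46e+09 m.
GM = 4π² · a³ / T².
GM = 4π² · (3.46e+09)³ / (2.23603e+06)² m³/s² ≈ 3.271e+17 m³/s² = 3.271 × 10^17 m³/s².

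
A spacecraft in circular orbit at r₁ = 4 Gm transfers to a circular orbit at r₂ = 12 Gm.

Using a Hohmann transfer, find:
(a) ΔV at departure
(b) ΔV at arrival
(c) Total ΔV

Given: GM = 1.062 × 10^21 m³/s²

Convert to SI: r₁ = 4 Gm = 4e+09 m; r₂ = 12 Gm = 1.2e+10 m.
Transfer semi-major axis: a_t = (r₁ + r₂)/2 = (4e+09 + 1.2e+10)/2 = 8e+09 m.
Circular speeds: v₁ = √(GM/r₁) = 515267 m/s, v₂ = √(GM/r₂) = 297489 m/s.
Transfer speeds (vis-viva v² = GM(2/r − 1/a_t)): v₁ᵗ = 631071 m/s, v₂ᵗ = 210357 m/s.
(a) ΔV₁ = |v₁ᵗ − v₁| ≈ 1.158e+05 m/s = 115.8 km/s.
(b) ΔV₂ = |v₂ − v₂ᵗ| ≈ 8.713e+04 m/s = 87.13 km/s.
(c) ΔV_total = ΔV₁ + ΔV₂ ≈ 2.029e+05 m/s = 202.9 km/s.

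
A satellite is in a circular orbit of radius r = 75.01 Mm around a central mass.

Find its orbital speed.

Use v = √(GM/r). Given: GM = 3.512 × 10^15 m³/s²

Convert to SI: r = 75.01 Mm = 7.501e+07 m.
For a circular orbit, gravity supplies the centripetal force, so v = √(GM / r).
v = √(3.512e+15 / 7.501e+07) m/s ≈ 6843 m/s = 6.843 km/s.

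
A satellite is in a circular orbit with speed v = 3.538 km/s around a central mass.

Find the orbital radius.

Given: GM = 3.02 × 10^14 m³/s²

Convert to SI: v = 3.538 km/s = 3538 m/s.
For a circular orbit, v² = GM / r, so r = GM / v².
r = 3.02e+14 / (3538)² m ≈ 2.413e+07 m = 24.13 Mm.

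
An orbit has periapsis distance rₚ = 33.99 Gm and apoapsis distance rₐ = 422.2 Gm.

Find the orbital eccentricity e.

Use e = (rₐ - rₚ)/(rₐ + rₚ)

Convert to SI: rₚ = 33.99 Gm = 3.399e+10 m; rₐ = 422.2 Gm = 4.222e+11 m.
e = (rₐ − rₚ) / (rₐ + rₚ).
e = (4.222e+11 − 3.399e+10) / (4.222e+11 + 3.399e+10) = 3.8821e+11 / 4.5619e+11 ≈ 0.851.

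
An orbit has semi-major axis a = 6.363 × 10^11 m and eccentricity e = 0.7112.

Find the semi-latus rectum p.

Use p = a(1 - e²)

p = a (1 − e²).
p = 6.363e+11 · (1 − (0.7112)²) = 6.363e+11 · 0.494195 ≈ 3.145e+11 m = 3.145 × 10^11 m.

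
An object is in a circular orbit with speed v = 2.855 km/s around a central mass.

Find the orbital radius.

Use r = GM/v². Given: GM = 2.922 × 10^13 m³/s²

Convert to SI: v = 2.855 km/s = 2855 m/s.
For a circular orbit, v² = GM / r, so r = GM / v².
r = 2.922e+13 / (2855)² m ≈ 3.585e+06 m = 3.585 Mm.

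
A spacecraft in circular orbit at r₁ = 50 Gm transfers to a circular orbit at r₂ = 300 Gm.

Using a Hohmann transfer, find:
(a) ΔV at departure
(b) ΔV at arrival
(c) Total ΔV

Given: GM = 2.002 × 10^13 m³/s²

Convert to SI: r₁ = 50 Gm = 5e+10 m; r₂ = 300 Gm = 3e+11 m.
Transfer semi-major axis: a_t = (r₁ + r₂)/2 = (5e+10 + 3e+11)/2 = 1.75e+11 m.
Circular speeds: v₁ = √(GM/r₁) = 20.01 m/s, v₂ = √(GM/r₂) = 8.16905 m/s.
Transfer speeds (vis-viva v² = GM(2/r − 1/a_t)): v₁ᵗ = 26.1992 m/s, v₂ᵗ = 4.36654 m/s.
(a) ΔV₁ = |v₁ᵗ − v₁| ≈ 6.189 m/s = 6.189 m/s.
(b) ΔV₂ = |v₂ − v₂ᵗ| ≈ 3.803 m/s = 3.803 m/s.
(c) ΔV_total = ΔV₁ + ΔV₂ ≈ 9.992 m/s = 9.992 m/s.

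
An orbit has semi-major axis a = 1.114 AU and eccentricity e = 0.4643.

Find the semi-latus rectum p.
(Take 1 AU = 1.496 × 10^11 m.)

Convert to SI: a = 1.114 AU = 1.66654e+11 m.
p = a (1 − e²).
p = 1.66654e+11 · (1 − (0.4643)²) = 1.66654e+11 · 0.784426 ≈ 1.307e+11 m = 0.8739 AU.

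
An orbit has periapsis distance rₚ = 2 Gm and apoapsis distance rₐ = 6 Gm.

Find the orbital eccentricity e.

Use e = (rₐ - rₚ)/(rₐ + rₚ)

Convert to SI: rₚ = 2 Gm = 2e+09 m; rₐ = 6 Gm = 6e+09 m.
e = (rₐ − rₚ) / (rₐ + rₚ).
e = (6e+09 − 2e+09) / (6e+09 + 2e+09) = 4e+09 / 8e+09 ≈ 0.5.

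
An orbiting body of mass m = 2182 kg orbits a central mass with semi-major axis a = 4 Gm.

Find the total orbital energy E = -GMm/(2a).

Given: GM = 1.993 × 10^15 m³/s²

Convert to SI: a = 4 Gm = 4e+09 m.
E = −GMm / (2a).
E = −1.993e+15 · 2182 / (2 · 4e+09) J ≈ -5.436e+08 J = -543.6 MJ.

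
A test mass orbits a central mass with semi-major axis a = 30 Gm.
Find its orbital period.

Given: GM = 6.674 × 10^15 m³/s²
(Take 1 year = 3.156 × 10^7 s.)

Convert to SI: a = 30 Gm = 3e+10 m.
Kepler's third law: T = 2π √(a³ / GM).
Substituting a = 3e+10 m and GM = 6.674e+15 m³/s²:
T = 2π √((3e+10)³ / 6.674e+15) s
T ≈ 3.996e+08 s = 12.66 years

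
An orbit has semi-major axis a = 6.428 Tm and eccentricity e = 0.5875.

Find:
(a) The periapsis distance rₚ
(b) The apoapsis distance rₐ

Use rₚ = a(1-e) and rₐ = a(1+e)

Convert to SI: a = 6.428 Tm = 6.428e+12 m.
(a) rₚ = a(1 − e) = 6.428e+12 · (1 − 0.5875) = 6.428e+12 · 0.4125 ≈ 2.652e+12 m = 2.652 Tm.
(b) rₐ = a(1 + e) = 6.428e+12 · (1 + 0.5875) = 6.428e+12 · 1.5875 ≈ 1.02e+13 m = 10.2 Tm.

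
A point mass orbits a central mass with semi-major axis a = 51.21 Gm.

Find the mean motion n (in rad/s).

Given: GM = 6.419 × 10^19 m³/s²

Convert to SI: a = 51.21 Gm = 5.121e+10 m.
n = √(GM / a³).
n = √(6.419e+19 / (5.121e+10)³) rad/s ≈ 6.914e-07 rad/s.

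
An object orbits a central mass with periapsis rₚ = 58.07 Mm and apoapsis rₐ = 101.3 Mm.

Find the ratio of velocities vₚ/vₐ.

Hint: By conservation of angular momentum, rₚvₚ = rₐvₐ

Convert to SI: rₚ = 58.07 Mm = 5.807e+07 m; rₐ = 101.3 Mm = 1.013e+08 m.
Conservation of angular momentum gives rₚvₚ = rₐvₐ, so vₚ/vₐ = rₐ/rₚ.
vₚ/vₐ = 1.013e+08 / 5.807e+07 ≈ 1.744.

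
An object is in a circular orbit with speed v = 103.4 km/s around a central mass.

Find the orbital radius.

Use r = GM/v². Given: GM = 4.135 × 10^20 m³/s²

Convert to SI: v = 103.4 km/s = 103400 m/s.
For a circular orbit, v² = GM / r, so r = GM / v².
r = 4.135e+20 / (103400)² m ≈ 3.868e+10 m = 38.68 Gm.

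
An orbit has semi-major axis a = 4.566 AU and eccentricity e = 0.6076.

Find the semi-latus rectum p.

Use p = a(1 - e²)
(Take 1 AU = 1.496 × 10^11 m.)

Convert to SI: a = 4.566 AU = 6.83074e+11 m.
p = a (1 − e²).
p = 6.83074e+11 · (1 − (0.6076)²) = 6.83074e+11 · 0.630822 ≈ 4.309e+11 m = 2.88 AU.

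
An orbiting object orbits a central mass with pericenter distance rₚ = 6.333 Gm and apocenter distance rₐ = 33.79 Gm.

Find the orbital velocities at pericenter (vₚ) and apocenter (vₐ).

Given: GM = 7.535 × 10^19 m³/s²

Convert to SI: rₚ = 6.333 Gm = 6.333e+09 m; rₐ = 33.79 Gm = 3.379e+10 m.
Use the vis-viva equation v² = GM(2/r − 1/a) with a = (rₚ + rₐ)/2 = (6.333e+09 + 3.379e+10)/2 = 2.00615e+10 m.
vₚ = √(GM · (2/rₚ − 1/a)) = √(7.535e+19 · (2/6.333e+09 − 1/2.00615e+10)) m/s ≈ 1.416e+05 m/s = 141.6 km/s.
vₐ = √(GM · (2/rₐ − 1/a)) = √(7.535e+19 · (2/3.379e+10 − 1/2.00615e+10)) m/s ≈ 2.653e+04 m/s = 26.53 km/s.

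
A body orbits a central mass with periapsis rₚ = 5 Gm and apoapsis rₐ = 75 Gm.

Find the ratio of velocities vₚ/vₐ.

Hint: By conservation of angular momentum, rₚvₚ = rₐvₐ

Convert to SI: rₚ = 5 Gm = 5e+09 m; rₐ = 75 Gm = 7.5e+10 m.
Conservation of angular momentum gives rₚvₚ = rₐvₐ, so vₚ/vₐ = rₐ/rₚ.
vₚ/vₐ = 7.5e+10 / 5e+09 ≈ 15.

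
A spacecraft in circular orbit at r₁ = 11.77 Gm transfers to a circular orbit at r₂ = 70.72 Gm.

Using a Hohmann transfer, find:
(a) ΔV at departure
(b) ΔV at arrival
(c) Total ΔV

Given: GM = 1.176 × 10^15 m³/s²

Convert to SI: r₁ = 11.77 Gm = 1.177e+10 m; r₂ = 70.72 Gm = 7.072e+10 m.
Transfer semi-major axis: a_t = (r₁ + r₂)/2 = (1.177e+10 + 7.072e+10)/2 = 4.1245e+10 m.
Circular speeds: v₁ = √(GM/r₁) = 316.093 m/s, v₂ = √(GM/r₂) = 128.953 m/s.
Transfer speeds (vis-viva v² = GM(2/r − 1/a_t)): v₁ᵗ = 413.905 m/s, v₂ᵗ = 68.8867 m/s.
(a) ΔV₁ = |v₁ᵗ − v₁| ≈ 97.81 m/s = 97.81 m/s.
(b) ΔV₂ = |v₂ − v₂ᵗ| ≈ 60.07 m/s = 60.07 m/s.
(c) ΔV_total = ΔV₁ + ΔV₂ ≈ 157.9 m/s = 157.9 m/s.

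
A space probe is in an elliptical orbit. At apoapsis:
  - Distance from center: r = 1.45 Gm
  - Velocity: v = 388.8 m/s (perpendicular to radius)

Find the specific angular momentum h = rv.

Convert to SI: r = 1.45 Gm = 1.45e+09 m.
With v perpendicular to r, h = r · v.
h = 1.45e+09 · 388.8 m²/s ≈ 5.638e+11 m²/s.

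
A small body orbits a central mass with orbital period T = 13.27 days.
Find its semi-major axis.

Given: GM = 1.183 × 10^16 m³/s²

Convert to SI: T = 13.27 days = 1.14653e+06 s.
Invert Kepler's third law: a = (GM · T² / (4π²))^(1/3).
Substituting T = 1.14653e+06 s and GM = 1.183e+16 m³/s²:
a = (1.183e+16 · (1.14653e+06)² / (4π²))^(1/3) m
a ≈ 7.33e+08 m = 7.33 × 10^8 m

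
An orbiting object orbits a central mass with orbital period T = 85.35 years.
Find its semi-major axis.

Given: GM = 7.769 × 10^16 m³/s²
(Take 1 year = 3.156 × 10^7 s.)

Convert to SI: T = 85.35 years = 2.69365e+09 s.
Invert Kepler's third law: a = (GM · T² / (4π²))^(1/3).
Substituting T = 2.69365e+09 s and GM = 7.769e+16 m³/s²:
a = (7.769e+16 · (2.69365e+09)² / (4π²))^(1/3) m
a ≈ 2.426e+11 m = 242.6 Gm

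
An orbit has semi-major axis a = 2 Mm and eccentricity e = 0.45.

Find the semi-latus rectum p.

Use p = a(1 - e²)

Convert to SI: a = 2 Mm = 2e+06 m.
p = a (1 − e²).
p = 2e+06 · (1 − (0.45)²) = 2e+06 · 0.7975 ≈ 1.595e+06 m = 1.595 Mm.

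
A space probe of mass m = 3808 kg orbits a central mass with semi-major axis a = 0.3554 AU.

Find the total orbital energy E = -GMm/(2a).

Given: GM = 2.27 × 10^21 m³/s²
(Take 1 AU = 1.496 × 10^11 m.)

Convert to SI: a = 0.3554 AU = 5.31678e+10 m.
E = −GMm / (2a).
E = −2.27e+21 · 3808 / (2 · 5.31678e+10) J ≈ -8.129e+13 J = -81.29 TJ.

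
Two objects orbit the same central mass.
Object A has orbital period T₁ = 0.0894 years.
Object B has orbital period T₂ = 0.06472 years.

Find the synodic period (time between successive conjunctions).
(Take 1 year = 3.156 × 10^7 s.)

Convert to SI: T₁ = 0.0894 years = 2.82146e+06 s; T₂ = 0.06472 years = 2.04256e+06 s.
T_syn = |T₁ · T₂ / (T₁ − T₂)|.
T_syn = |2.82146e+06 · 2.04256e+06 / (2.82146e+06 − 2.04256e+06)| s ≈ 7.399e+06 s = 0.2344 years.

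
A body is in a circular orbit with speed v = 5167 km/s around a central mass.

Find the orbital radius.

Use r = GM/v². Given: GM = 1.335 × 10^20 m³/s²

Convert to SI: v = 5167 km/s = 5.167e+06 m/s.
For a circular orbit, v² = GM / r, so r = GM / v².
r = 1.335e+20 / (5.167e+06)² m ≈ 5e+06 m = 5 Mm.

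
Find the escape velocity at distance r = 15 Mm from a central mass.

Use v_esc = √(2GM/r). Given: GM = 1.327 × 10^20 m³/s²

Convert to SI: r = 15 Mm = 1.5e+07 m.
Escape velocity comes from setting total energy to zero: ½v² − GM/r = 0 ⇒ v_esc = √(2GM / r).
v_esc = √(2 · 1.327e+20 / 1.5e+07) m/s ≈ 4.206e+06 m/s = 4206 km/s.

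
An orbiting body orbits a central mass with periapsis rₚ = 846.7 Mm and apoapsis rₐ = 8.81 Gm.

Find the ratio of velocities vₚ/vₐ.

Convert to SI: rₚ = 846.7 Mm = 8.467e+08 m; rₐ = 8.81 Gm = 8.81e+09 m.
Conservation of angular momentum gives rₚvₚ = rₐvₐ, so vₚ/vₐ = rₐ/rₚ.
vₚ/vₐ = 8.81e+09 / 8.467e+08 ≈ 10.41.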